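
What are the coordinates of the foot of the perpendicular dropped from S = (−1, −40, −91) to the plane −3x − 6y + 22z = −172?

The perpendicular from S has direction n = (−3, −6, 22): r = (−1, −40, −91) + t(−3, −6, 22).
Substitute into the plane: n·(S + tn) = -172 gives -1759 + 529t = -172, so t = 3.
Foot = (−1, −40, −91) + 3·(−3, −6, 22) = (−10, −58, −25).

(-10, -58, -25)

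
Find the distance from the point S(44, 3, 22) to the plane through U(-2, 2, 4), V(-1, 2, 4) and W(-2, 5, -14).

24/√37

UV = (1, 0, 0) and UW = (0, 3, -18), so a normal is n = UV × UW = (0, 18, 3).
d = |18·3 + 3·22 − 48| / √(0 + 324 + 9) = |72| / (3√37) = 24/√37.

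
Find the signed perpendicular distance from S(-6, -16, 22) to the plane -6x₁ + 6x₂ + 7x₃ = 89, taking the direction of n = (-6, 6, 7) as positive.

5/11

n·S − 89 = 5.
|n| = 11, so the signed distance is 5/11.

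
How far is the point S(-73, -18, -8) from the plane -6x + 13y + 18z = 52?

8/23

d = |(-6)·(-73) + 13·(-18) + 18·(-8) − 52| / √(36 + 169 + 324) = |8| / 23 = 8/23.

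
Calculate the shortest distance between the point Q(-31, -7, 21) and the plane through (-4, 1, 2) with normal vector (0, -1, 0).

8

The plane has equation n·(r − (-4, 1, 2)) = 0, i.e. n·r = -1.
Then n·(-31, -7, 21) - (-1) = 8.
|n| = √(0 + 1 + 0) = 1, so the distance is |8|/1 = 8.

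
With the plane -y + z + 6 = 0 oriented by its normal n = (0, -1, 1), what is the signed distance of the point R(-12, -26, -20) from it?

n·R − (-6) = 12.
|n| = √2, so the signed distance is 6√2.

6√2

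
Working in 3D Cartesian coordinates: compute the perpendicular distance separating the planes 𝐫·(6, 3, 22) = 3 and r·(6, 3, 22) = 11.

Both planes have normal n = (6, 3, 22), |n| = 23. Any point on the first plane is at distance |11 − 3|/|n| = 8/23 from the second.

8/23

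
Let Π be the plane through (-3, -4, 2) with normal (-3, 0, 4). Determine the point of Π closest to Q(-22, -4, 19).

n = (-3, 0, 4), |n|² = 25, and n·Q − 17 = 125.
t = 125/25 = 5, so the foot is Q − t·n = (-22, -4, 19) − 5·(-3, 0, 4) = (-7, -4, -1).

(-7, -4, -1)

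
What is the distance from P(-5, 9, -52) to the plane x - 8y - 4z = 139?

8/9

n = (1, -8, -4); n·P − 139 = -8; |n| = 9; distance = 8/9.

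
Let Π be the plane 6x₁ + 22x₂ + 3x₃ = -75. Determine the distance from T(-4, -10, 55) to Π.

Normal vector n = (6, 22, 3), and n·(-4, -10, 55) - (-75) = -4.
|n| = √(36 + 484 + 9) = 23, so the distance is |-4|/23 = 4/23.

4/23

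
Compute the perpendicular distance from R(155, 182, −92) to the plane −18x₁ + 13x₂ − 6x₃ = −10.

Normal vector n = (−18, 13, −6), and n·(155, 182, −92) − (−10) = 138.
|n| = √(324 + 169 + 36) = 23, so the distance is |138|/23 = 6.

6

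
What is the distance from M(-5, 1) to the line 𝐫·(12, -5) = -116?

d = |12·(-5) + (-5)·1 − (-116)| / √(144 + 25) = |51|/13 = 51/13.

51/13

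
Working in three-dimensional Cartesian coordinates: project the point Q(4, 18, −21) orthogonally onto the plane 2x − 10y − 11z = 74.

(62/15, 52/3, -326/15)

n = (2, −10, −11), |n|² = 225, and n·Q − 74 = -15.
t = -15/225 = -1/15, so the foot is Q − t·n = (4, 18, −21) − (-1/15)·(2, −10, −11) = (62/15, 52/3, −326/15).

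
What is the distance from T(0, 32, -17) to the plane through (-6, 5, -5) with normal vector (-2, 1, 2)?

3

The plane has equation n·(r − (-6, 5, -5)) = 0, i.e. n·r = 7.
d = |(-2)·0 + 1·32 + 2·(-17) − 7| / √(4 + 1 + 4) = |-9| / 3 = 3.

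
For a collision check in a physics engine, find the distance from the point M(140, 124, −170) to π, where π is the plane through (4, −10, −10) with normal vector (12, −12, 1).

The plane has equation n·(r − (4, −10, −10)) = 0, i.e. n·r = 158.
d = |12·140 + (-12)·124 + 1·(-170) − 158| / √(144 + 144 + 1) = |-136| / 17 = 8.

8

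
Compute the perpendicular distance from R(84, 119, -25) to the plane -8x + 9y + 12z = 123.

d = |(-8)·84 + 9·119 + 12·(-25) − 123| / √(64 + 81 + 144) = |-24| / 17 = 24/17.

24/17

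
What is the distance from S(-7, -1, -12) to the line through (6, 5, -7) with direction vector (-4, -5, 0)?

√66

Direction vector d = (-4, -5, 0).
AP = (-13, -6, -5), and AP × d = (-25, 20, 41).
|AP × d|² = 2706 and |d|² = 41, so the distance is √(2706/41) = √66.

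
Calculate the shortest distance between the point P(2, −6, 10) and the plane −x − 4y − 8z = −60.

n = (−1, −4, −8); n·P − (-60) = 2; |n| = 9; distance = 2/9.

2/9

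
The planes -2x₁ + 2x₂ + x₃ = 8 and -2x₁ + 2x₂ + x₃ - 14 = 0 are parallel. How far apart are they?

With common normal n = (-2, 2, 1) (|n| = 3), the distance is |8 − 14|/|n| = 6/3 = 2.

2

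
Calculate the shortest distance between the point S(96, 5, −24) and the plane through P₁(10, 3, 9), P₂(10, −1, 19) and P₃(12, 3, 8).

P₁P₂ = (0, −4, 10) and P₁P₃ = (2, 0, −1), so a normal is n = P₁P₂ × P₁P₃ = (4, 20, 8).
d = |4·96 + 20·5 + 8·(-24) − 172| / √(16 + 400 + 64) = |120| / (4√30) = √30.

√30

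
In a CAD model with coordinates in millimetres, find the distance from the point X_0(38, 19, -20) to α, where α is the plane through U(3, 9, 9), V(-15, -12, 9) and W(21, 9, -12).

1

UV = (-18, -21, 0) and UW = (18, 0, -21), so a normal is n = UV × UW = (441, -378, 378).
Then n·(38, 19, -20) - 1323 = 693.
|n| = √(194481 + 142884 + 142884) = 693, so the distance is |693|/693 = 1.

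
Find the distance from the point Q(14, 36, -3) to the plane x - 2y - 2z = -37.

n = (1, -2, -2); n·P − (-37) = -15; |n| = 3; distance = 15/3 = 5.

5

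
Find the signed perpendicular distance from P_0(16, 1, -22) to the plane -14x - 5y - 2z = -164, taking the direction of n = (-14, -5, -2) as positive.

-7/5

n·P_0 − (-164) = -21.
|n| = 15, so the signed distance is -21/15 = -7/5.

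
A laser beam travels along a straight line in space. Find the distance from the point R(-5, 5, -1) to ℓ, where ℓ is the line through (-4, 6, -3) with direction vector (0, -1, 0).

Direction vector d = (0, -1, 0).
AP = (-1, -1, 2), and AP × d = (2, 0, 1).
|AP × d|² = 5 and |d|² = 1, so the distance is √5.

√5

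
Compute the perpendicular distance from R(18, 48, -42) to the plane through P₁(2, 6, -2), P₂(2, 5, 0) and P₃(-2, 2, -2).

P₁P₂ = (0, -1, 2) and P₁P₃ = (-4, -4, 0), so a normal is n = P₁P₂ × P₁P₃ = (8, -8, -4).
Then n·(18, 48, -42) - (-24) = -48.
|n| = √(64 + 64 + 16) = 12, so the distance is |-48|/12 = 4.

4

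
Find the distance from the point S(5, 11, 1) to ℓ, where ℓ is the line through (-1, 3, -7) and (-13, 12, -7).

A direction vector is d = (-12, 9, 0).
AP = (6, 8, 8), and AP × d = (-72, -96, 150).
|AP × d|² = 36900 and |d|² = 225, so the distance is √(36900/225) = √164 = 2√41.

2√41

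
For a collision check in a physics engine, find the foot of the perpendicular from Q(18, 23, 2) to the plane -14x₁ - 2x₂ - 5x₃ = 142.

n = (-14, -2, -5), |n|² = 225, and n·Q − 142 = -450.
t = -450/225 = -2, so the foot is Q − t·n = (18, 23, 2) − (-2)·(-14, -2, -5) = (-10, 19, -8).

(-10, 19, -8)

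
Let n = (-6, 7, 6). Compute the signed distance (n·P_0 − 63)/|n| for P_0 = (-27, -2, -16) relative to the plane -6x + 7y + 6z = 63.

n·P_0 − 63 = -11.
|n| = 11, so the signed distance is -11/11 = -1.

-1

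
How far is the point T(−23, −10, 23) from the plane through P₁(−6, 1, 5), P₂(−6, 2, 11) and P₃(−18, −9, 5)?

P₁P₂ = (0, 1, 6) and P₁P₃ = (−12, −10, 0), so a normal is n = P₁P₂ × P₁P₃ = (60, −72, 12).
Then n·(−23, −10, 23) − (−372) = −12.
|n| = √(3600 + 5184 + 144) = 12√62, so the distance is |-12|/(12√62) = 1/√62.

√62/62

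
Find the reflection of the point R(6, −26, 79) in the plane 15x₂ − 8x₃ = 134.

(6, 94, 15)

n = (0, 15, −8), |n|² = 289, n·R − 134 = -1156, so t = -1156/289 = -4.
Foot F = R − (-4)·n = (6, 34, 47); the reflection is 2F − R = (6, 94, 15).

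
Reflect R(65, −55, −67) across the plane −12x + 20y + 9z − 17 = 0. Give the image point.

With n = (−12, 20, 9), the signed offset is (n·R − 17)/|n|² = -2500/625 = -4.
R' = R − 2t·n = (65, −55, −67) − (-8)·(−12, 20, 9) = (−31, 105, 5).

(-31, 105, 5)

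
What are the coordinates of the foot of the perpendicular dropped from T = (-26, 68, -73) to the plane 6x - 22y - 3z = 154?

n = (6, -22, -3), |n|² = 529, and n·T − 154 = -1587.
t = -1587/529 = -3, so the foot is T − t·n = (-26, 68, -73) − (-3)·(6, -22, -3) = (-8, 2, -82).

(-8, 2, -82)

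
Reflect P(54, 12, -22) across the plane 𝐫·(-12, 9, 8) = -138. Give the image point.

(6, 48, 10)

With n = (-12, 9, 8), the signed offset is (n·P − (-138))/|n|² = -578/289 = -2.
P' = P − 2t·n = (54, 12, -22) − (-4)·(-12, 9, 8) = (6, 48, 10).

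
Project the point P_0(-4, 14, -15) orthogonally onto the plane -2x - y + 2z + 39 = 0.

(-10/3, 43/3, -47/3)

n = (-2, -1, 2), |n|² = 9, and n·P_0 − (-39) = 3.
t = 3/9 = 1/3, so the foot is P_0 − t·n = (-4, 14, -15) − (1/3)·(-2, -1, 2) = (-10/3, 43/3, -47/3).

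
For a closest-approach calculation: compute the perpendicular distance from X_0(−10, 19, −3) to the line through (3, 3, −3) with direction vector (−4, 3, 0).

Direction vector d = (−4, 3, 0).
AP = (−13, 16, 0); AP·d = 100, |AP|² = 425, |d|² = 25.
distance² = |AP|² − (AP·d)²/|d|² = 425 − 10000/25 = 25, so the distance is 5.

5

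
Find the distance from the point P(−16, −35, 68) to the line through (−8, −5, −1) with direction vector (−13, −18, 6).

Direction vector d = (−13, −18, 6).
AP = (−8, −30, 69), and AP × d = (1062, −849, −246).
|AP × d|² = 1909161 and |d|² = 529, so the distance is √(1909161/529) = √3609 = 3√401.

3√401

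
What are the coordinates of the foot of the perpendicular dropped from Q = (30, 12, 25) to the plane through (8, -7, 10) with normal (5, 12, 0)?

The perpendicular from Q has direction n = (5, 12, 0): r = (30, 12, 25) + μ(5, 12, 0).
Substitute into the plane: n·(Q + μn) = -44 gives 294 + 169μ = -44, so μ = -2.
Foot = (30, 12, 25) + (-2)·(5, 12, 0) = (20, -12, 25).

(20, -12, 25)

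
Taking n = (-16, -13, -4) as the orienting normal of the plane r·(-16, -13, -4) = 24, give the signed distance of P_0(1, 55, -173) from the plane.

-3

n·P_0 − 24 = -63.
|n| = 21, so the signed distance is -63/21 = -3.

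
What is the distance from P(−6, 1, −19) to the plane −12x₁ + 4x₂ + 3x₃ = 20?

1/13

Normal vector n = (−12, 4, 3), and n·(−6, 1, −19) − 20 = −1.
|n| = √(144 + 16 + 9) = 13, so the distance is |-1|/13 = 1/13.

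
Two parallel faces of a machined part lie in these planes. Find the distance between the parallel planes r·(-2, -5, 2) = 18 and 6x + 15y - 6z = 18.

Divide the second equation by -3 to match normals: -2x - 5y + 2z = -6.
Both planes have normal n = (-2, -5, 2), |n| = √33. Any point on the first plane is at distance |(-6) − 18|/|n| = 24/√33 from the second.

24/√33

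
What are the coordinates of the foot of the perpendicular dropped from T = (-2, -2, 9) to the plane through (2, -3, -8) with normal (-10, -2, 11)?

The perpendicular from T has direction n = (-10, -2, 11): r = (-2, -2, 9) + λ(-10, -2, 11).
Substitute into the plane: n·(T + λn) = -102 gives 123 + 225λ = -102, so λ = -1.
Foot = (-2, -2, 9) + (-1)·(-10, -2, 11) = (8, 0, -2).

(8, 0, -2)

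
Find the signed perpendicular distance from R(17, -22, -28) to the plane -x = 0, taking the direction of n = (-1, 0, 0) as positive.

-17

n·R − 0 = -17.
|n| = 1, so the signed distance is -17/1 = -17.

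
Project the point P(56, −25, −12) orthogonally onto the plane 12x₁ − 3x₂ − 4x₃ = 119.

(8, -13, 4)

The perpendicular from P has direction n = (12, −3, −4): r = (56, −25, −12) + μ(12, −3, −4).
Substitute into the plane: n·(P + μn) = 119 gives 795 + 169μ = 119, so μ = -4.
Foot = (56, −25, −12) + (-4)·(12, −3, −4) = (8, −13, 4).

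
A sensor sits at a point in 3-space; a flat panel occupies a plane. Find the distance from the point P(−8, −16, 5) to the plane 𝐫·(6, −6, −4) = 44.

4√22/11

Normal vector n = (6, −6, −4), and n·(−8, −16, 5) − 44 = −16.
|n| = √(36 + 36 + 16) = 2√22, so the distance is |-16|/(2√22) = 4√22/11.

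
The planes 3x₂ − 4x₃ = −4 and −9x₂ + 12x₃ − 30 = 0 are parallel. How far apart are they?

Divide the second equation by -3 to match normals: 3x₂ − 4x₃ = -10.
With common normal n = (0, 3, −4) (|n| = 5), the distance is |(-4) − (-10)|/|n| = 6/5.

6/5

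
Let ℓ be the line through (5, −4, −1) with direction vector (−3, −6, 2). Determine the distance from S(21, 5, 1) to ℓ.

Direction vector d = (−3, −6, 2).
AP = (16, 9, 2); AP·d = -98, |AP|² = 341, |d|² = 49.
distance² = |AP|² − (AP·d)²/|d|² = 341 − 9604/49 = 145, so the distance is √145.

√145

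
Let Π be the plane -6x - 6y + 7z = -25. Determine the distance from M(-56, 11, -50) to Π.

5

d = |(-6)·(-56) + (-6)·11 + 7·(-50) − (-25)| / √(36 + 36 + 49) = |-55| / 11 = 5.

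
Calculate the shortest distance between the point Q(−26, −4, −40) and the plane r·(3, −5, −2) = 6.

Normal vector n = (3, −5, −2), and n·(−26, −4, −40) − 6 = 16.
|n| = √(9 + 25 + 4) = √38, so the distance is |16|/√38 = 16/√38.

16/√38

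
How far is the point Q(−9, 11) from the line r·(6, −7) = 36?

167√85/85

d = |6·(-9) + (-7)·11 − 36| / √(36 + 49) = |-167|/√85 = 167/√85.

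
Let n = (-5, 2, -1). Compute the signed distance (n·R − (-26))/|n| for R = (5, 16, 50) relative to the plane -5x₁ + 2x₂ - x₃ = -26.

n·R − (-26) = -17.
|n| = √30, so the signed distance is -17√30/30.

-17√30/30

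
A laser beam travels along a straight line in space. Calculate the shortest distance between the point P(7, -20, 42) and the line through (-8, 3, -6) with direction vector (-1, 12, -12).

Direction vector d = (-1, 12, -12).
AP = (15, -23, 48); AP·d = -867, |AP|² = 3058, |d|² = 289.
distance² = |AP|² − (AP·d)²/|d|² = 3058 − 751689/289 = 457, so the distance is √457.

√457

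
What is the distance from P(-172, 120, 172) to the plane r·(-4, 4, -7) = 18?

6

n = (-4, 4, -7); n·P − 18 = -54; |n| = 9; distance = 54/9 = 6.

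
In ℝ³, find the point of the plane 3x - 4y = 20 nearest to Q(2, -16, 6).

The perpendicular from Q has direction n = (3, -4, 0): r = (2, -16, 6) + μ(3, -4, 0).
Substitute into the plane: n·(Q + μn) = 20 gives 70 + 25μ = 20, so μ = -2.
Foot = (2, -16, 6) + (-2)·(3, -4, 0) = (-4, -8, 6).

(-4, -8, 6)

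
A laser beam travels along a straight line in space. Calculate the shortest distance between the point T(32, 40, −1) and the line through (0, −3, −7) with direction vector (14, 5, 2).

2√221

Direction vector d = (14, 5, 2).
AP = (32, 43, 6); AP·d = 675, |AP|² = 2909, |d|² = 225.
distance² = |AP|² − (AP·d)²/|d|² = 2909 − 455625/225 = 884, so the distance is 2√221.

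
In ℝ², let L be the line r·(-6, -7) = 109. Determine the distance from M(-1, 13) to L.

194√85/85

d = |(-6)·(-1) + (-7)·13 − 109| / √(36 + 49) = |-194|/√85 = 194/√85.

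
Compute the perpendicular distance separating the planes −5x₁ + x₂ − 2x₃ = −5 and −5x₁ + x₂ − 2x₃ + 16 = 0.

Both planes have normal n = (−5, 1, −2), |n| = √30. Any point on the first plane is at distance |(-16) − (-5)|/|n| = 11/√30 = 11√30/30 from the second.

11/√30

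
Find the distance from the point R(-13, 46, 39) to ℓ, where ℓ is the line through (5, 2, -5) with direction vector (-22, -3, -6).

Direction vector d = (-22, -3, -6).
AP = (-18, 44, 44); AP·d = 0, |AP|² = 4196, |d|² = 529.
distance² = |AP|² − (AP·d)²/|d|² = 4196 − 0/529 = 4196, so the distance is 2√1049.

2√1049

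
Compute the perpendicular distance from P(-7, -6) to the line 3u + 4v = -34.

d = |3·(-7) + 4·(-6) − (-34)| / √(9 + 16) = |-11|/5 = 11/5.

11/5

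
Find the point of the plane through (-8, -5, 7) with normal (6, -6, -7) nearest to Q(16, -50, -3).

The perpendicular from Q has direction n = (6, -6, -7): r = (16, -50, -3) + μ(6, -6, -7).
Substitute into the plane: n·(Q + μn) = -67 gives 417 + 121μ = -67, so μ = -4.
Foot = (16, -50, -3) + (-4)·(6, -6, -7) = (-8, -26, 25).

(-8, -26, 25)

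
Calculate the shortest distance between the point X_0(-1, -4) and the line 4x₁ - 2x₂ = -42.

23√5/5

d = |4·(-1) + (-2)·(-4) − (-42)| / √(16 + 4) = |46|/(2√5) = 23√5/5.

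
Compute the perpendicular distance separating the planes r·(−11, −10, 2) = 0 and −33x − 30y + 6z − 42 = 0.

14/15

Divide the second equation by 3 to match normals: −11x − 10y + 2z = 14.
With common normal n = (−11, −10, 2) (|n| = 15), the distance is |0 − 14|/|n| = 14/15.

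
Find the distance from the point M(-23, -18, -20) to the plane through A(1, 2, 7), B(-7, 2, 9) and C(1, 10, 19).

12/√53

AB = (-8, 0, 2) and AC = (0, 8, 12), so a normal is n = AB × AC = (-16, 96, -64).
Then n·(-23, -18, -20) - (-272) = 192.
|n| = √(256 + 9216 + 4096) = 16√53, so the distance is |192|/(16√53) = 12√53/53.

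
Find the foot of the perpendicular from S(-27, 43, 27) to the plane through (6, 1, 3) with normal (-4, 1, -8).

(-251/9, 389/9, 227/9)

The perpendicular from S has direction n = (-4, 1, -8): r = (-27, 43, 27) + μ(-4, 1, -8).
Substitute into the plane: n·(S + μn) = -47 gives -65 + 81μ = -47, so μ = 2/9.
Foot = (-27, 43, 27) + (2/9)·(-4, 1, -8) = (-251/9, 389/9, 227/9).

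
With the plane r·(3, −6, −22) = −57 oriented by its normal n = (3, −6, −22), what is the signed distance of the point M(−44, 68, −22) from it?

1/23

n·M − (-57) = 1.
|n| = 23, so the signed distance is 1/23.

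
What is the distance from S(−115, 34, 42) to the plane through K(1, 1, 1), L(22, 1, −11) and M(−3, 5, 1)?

5

KL = (21, 0, −12) and KM = (−4, 4, 0), so a normal is n = KL × KM = (48, 48, 84).
Then n·(−115, 34, 42) − 180 = −540.
|n| = √(2304 + 2304 + 7056) = 108, so the distance is |-540|/108 = 5.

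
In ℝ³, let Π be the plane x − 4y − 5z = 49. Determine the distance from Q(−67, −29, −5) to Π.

25√42/42

Normal vector n = (1, −4, −5), and n·(−67, −29, −5) − 49 = 25.
|n| = √(1 + 16 + 25) = √42, so the distance is |25|/√42 = 25/√42.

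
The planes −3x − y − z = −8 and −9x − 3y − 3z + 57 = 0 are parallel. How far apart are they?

√11

Divide the second equation by 3 to match normals: −3x − y − z = -19.
Both planes have normal n = (−3, −1, −1), |n| = √11. Any point on the first plane is at distance |(-19) − (-8)|/|n| = 11/√11 = √11 from the second.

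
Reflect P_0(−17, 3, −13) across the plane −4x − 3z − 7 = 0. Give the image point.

With n = (−4, 0, −3), the signed offset is (n·P_0 − 7)/|n|² = 100/25 = 4.
P_0' = P_0 − 2t·n = (−17, 3, −13) − 8·(−4, 0, −3) = (15, 3, 11).

(15, 3, 11)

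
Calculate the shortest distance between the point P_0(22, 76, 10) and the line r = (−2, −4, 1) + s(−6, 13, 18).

Direction vector d = (−6, 13, 18).
AP = (24, 80, 9); AP·d = 1058, |AP|² = 7057, |d|² = 529.
distance² = |AP|² − (AP·d)²/|d|² = 7057 − 1119364/529 = 4941, so the distance is 9√61.

9√61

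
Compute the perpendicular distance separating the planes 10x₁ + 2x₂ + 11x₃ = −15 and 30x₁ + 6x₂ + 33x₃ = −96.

17/15

Divide the second equation by 3 to match normals: 10x₁ + 2x₂ + 11x₃ = -32.
With common normal n = (10, 2, 11) (|n| = 15), the distance is |(-15) − (-32)|/|n| = 17/15.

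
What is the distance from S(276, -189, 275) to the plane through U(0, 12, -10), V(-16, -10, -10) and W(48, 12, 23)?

4

UV = (-16, -22, 0) and UW = (48, 0, 33), so a normal is n = UV × UW = (-726, 528, 1056).
Then n·(276, -189, 275) - (-4224) = -5544.
|n| = √(527076 + 278784 + 1115136) = 1386, so the distance is |-5544|/1386 = 4.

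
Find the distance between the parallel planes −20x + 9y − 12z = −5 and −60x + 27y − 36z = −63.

16/25

Divide the second equation by 3 to match normals: −20x + 9y − 12z = -21.
With common normal n = (−20, 9, −12) (|n| = 25), the distance is |(-5) − (-21)|/|n| = 16/25.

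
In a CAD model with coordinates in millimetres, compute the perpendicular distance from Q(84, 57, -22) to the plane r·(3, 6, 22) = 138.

d = |3·84 + 6·57 + 22·(-22) − 138| / √(9 + 36 + 484) = |-28| / 23 = 28/23.

28/23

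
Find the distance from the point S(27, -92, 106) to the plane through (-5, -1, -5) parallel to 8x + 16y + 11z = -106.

1

Parallel planes share the normal n = (8, 16, 11); since (-5, -1, -5) lies on the plane, its equation is 8x + 16y + 11z = -111.
Then n·(27, -92, 106) - (-111) = 21.
|n| = √(64 + 256 + 121) = 21, so the distance is |21|/21 = 1.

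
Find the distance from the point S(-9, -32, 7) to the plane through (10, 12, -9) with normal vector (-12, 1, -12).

The plane has equation n·(r − (10, 12, -9)) = 0, i.e. n·r = 0.
Then n·(-9, -32, 7) - 0 = -8.
|n| = √(144 + 1 + 144) = 17, so the distance is |-8|/17 = 8/17.

8/17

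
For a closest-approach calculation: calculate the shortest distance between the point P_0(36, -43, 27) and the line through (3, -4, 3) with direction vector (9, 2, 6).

3√233

Direction vector d = (9, 2, 6).
AP = (33, -39, 24), and AP × d = (-282, 18, 417).
|AP × d|² = 253737 and |d|² = 121, so the distance is √(253737/121) = √2097 = 3√233.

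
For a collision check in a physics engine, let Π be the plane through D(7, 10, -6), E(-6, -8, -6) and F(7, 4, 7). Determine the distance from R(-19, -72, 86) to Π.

2

DE = (-13, -18, 0) and DF = (0, -6, 13), so a normal is n = DE × DF = (-234, 169, 78).
Then n·(-19, -72, 86) - (-416) = -598.
|n| = √(54756 + 28561 + 6084) = 299, so the distance is |-598|/299 = 2.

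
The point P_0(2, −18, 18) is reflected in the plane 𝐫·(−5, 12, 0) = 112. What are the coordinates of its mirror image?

(-18, 30, 18)

n = (−5, 12, 0), |n|² = 169, n·P_0 − 112 = -338, so t = -338/169 = -2.
Foot F = P_0 − (-2)·n = (−8, 6, 18); the reflection is 2F − P_0 = (−18, 30, 18).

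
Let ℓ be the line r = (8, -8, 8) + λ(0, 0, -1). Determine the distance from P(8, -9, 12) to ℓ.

Direction vector d = (0, 0, -1).
AP = (0, -1, 4), and AP × d = (1, 0, 0).
|AP × d|² = 1 and |d|² = 1, so the distance is √1 = 1.

1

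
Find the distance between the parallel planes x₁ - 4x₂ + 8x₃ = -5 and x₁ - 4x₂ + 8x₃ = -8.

Both planes have normal n = (1, -4, 8), |n| = 9. Any point on the first plane is at distance |(-8) − (-5)|/|n| = 3/9 = 1/3 from the second.

1/3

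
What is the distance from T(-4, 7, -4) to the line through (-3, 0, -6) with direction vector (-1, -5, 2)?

Direction vector d = (-1, -5, 2).
AP = (-1, 7, 2); AP·d = -30, |AP|² = 54, |d|² = 30.
distance² = |AP|² − (AP·d)²/|d|² = 54 − 900/30 = 24, so the distance is 2√6.

2√6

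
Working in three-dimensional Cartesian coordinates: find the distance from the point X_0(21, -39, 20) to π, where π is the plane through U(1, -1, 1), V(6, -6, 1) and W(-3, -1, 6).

UV = (5, -5, 0) and UW = (-4, 0, 5), so a normal is n = UV × UW = (-25, -25, -20).
n = (-25, -25, -20); n·P − (-20) = 70; |n| = 5√66; distance = 70/(5√66) = 7√66/33.

14/√66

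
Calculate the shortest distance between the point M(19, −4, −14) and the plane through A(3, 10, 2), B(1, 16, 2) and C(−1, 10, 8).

2/√14

AB = (−2, 6, 0) and AC = (−4, 0, 6), so a normal is n = AB × AC = (36, 12, 24).
Then n·(19, −4, −14) − 276 = 24.
|n| = √(1296 + 144 + 576) = 12√14, so the distance is |24|/(12√14) = √14/7.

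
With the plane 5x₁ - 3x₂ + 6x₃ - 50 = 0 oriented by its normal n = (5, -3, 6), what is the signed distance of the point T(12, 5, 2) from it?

7/√70

n·T − 50 = 7.
|n| = √70, so the signed distance is 7/√70.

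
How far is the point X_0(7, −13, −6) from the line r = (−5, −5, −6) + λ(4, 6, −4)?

4√13

Direction vector d = (4, 6, −4).
AP = (12, −8, 0); AP·d = 0, |AP|² = 208, |d|² = 68.
distance² = |AP|² − (AP·d)²/|d|² = 208 − 0/68 = 208, so the distance is 4√13.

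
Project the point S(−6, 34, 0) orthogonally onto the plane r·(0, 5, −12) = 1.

The perpendicular from S has direction n = (0, 5, −12): r = (−6, 34, 0) + μ(0, 5, −12).
Substitute into the plane: n·(S + μn) = 1 gives 170 + 169μ = 1, so μ = -1.
Foot = (−6, 34, 0) + (-1)·(0, 5, −12) = (−6, 29, 12).

(-6, 29, 12)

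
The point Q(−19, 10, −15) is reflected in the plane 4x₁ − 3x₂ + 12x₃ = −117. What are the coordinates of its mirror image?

With n = (4, −3, 12), the signed offset is (n·Q − (-117))/|n|² = -169/169 = -1.
Q' = Q − 2t·n = (−19, 10, −15) − (-2)·(4, −3, 12) = (−11, 4, 9).

(-11, 4, 9)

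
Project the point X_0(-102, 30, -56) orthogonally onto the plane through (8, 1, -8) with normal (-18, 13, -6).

n = (-18, 13, -6), |n|² = 529, and n·X_0 − (-83) = 2645.
t = 2645/529 = 5, so the foot is X_0 − t·n = (-102, 30, -56) − 5·(-18, 13, -6) = (-12, -35, -26).

(-12, -35, -26)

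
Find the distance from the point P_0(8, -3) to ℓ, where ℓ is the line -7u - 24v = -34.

2

The normal to the line is n = (-7, -24) with |n| = 25.
|n·P_0 − (-34)| = |16 − (-34)| = 50, so the distance is 50/25 = 2.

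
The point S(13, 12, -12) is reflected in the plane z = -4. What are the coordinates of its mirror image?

(13, 12, 4)

n = (0, 0, 1), |n|² = 1, n·S − (-4) = -8, so t = -8/1 = -8.
Foot F = S − (-8)·n = (13, 12, -4); the reflection is 2F − S = (13, 12, 4).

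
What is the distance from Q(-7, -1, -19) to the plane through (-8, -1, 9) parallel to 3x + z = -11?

25/√10

Parallel planes share the normal n = (3, 0, 1); since (-8, -1, 9) lies on the plane, its equation is 3x + z = -15.
Then n·(-7, -1, -19) - (-15) = -25.
|n| = √(9 + 0 + 1) = √10, so the distance is |-25|/√10 = 25/√10.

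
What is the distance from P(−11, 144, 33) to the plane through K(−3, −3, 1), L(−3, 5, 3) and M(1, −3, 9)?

KL = (0, 8, 2) and KM = (4, 0, 8), so a normal is n = KL × KM = (64, 8, −32).
n = (64, 8, −32); n·P − (-248) = -360; |n| = 72; distance = 360/72 = 5.

5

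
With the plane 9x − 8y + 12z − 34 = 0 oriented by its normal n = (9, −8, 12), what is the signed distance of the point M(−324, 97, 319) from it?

6

n·M − 34 = 102.
|n| = 17, so the signed distance is 102/17 = 6.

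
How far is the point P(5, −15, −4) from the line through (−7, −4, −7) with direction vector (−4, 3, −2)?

Direction vector d = (−4, 3, −2).
AP = (12, −11, 3); AP·d = -87, |AP|² = 274, |d|² = 29.
distance² = |AP|² − (AP·d)²/|d|² = 274 − 7569/29 = 13, so the distance is √13.

√13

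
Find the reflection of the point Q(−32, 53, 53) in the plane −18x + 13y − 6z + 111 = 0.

With n = (−18, 13, −6), the signed offset is (n·Q − (-111))/|n|² = 1058/529 = 2.
Q' = Q − 2t·n = (−32, 53, 53) − 4·(−18, 13, −6) = (40, 1, 77).

(40, 1, 77)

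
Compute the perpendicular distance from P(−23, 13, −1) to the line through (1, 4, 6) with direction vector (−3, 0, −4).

Direction vector d = (−3, 0, −4).
AP = (−24, 9, −7); AP·d = 100, |AP|² = 706, |d|² = 25.
distance² = |AP|² − (AP·d)²/|d|² = 706 − 10000/25 = 306, so the distance is 3√34.

3√34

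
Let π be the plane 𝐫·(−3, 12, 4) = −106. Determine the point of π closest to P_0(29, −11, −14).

(26, 1, -10)

The perpendicular from P_0 has direction n = (−3, 12, 4): r = (29, −11, −14) + t(−3, 12, 4).
Substitute into the plane: n·(P_0 + tn) = -106 gives -275 + 169t = -106, so t = 1.
Foot = (29, −11, −14) + 1·(−3, 12, 4) = (26, 1, −10).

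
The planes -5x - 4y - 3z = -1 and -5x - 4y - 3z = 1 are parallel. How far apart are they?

√2/5

Both planes have normal n = (-5, -4, -3), |n| = 5√2. Any point on the first plane is at distance |1 − (-1)|/|n| = 2/(5√2) = √2/5 from the second.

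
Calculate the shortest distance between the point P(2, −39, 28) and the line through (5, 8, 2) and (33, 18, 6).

√2669

A direction vector is d = (28, 10, 4).
AP = (−3, −47, 26), and AP × d = (−448, 740, 1286).
|AP × d|² = 2402100 and |d|² = 900, so the distance is √(2402100/900) = √2669.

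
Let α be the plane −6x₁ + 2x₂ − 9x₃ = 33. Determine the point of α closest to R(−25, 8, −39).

(-1, 0, -3)

n = (−6, 2, −9), |n|² = 121, and n·R − 33 = 484.
t = 484/121 = 4, so the foot is R − t·n = (−25, 8, −39) − 4·(−6, 2, −9) = (−1, 0, −3).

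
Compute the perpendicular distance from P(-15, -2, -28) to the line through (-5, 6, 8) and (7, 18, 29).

A direction vector is d = (12, 12, 21).
AP = (-10, -8, -36), and AP × d = (264, -222, -24).
|AP × d|² = 119556 and |d|² = 729, so the distance is √(119556/729) = √164 = 2√41.

2√41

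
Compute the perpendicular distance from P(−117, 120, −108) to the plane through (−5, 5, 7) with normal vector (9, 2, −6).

8

The plane has equation n·(r − (−5, 5, 7)) = 0, i.e. n·r = -77.
Then n·(−117, 120, −108) − (−77) = −88.
|n| = √(81 + 4 + 36) = 11, so the distance is |-88|/11 = 8.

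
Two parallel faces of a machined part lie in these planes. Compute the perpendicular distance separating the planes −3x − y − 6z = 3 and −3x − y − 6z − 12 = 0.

9√46/46

Both planes have normal n = (−3, −1, −6), |n| = √46. Any point on the first plane is at distance |12 − 3|/|n| = 9/√46 = 9√46/46 from the second.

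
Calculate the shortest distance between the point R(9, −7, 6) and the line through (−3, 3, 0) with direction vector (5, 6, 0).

Direction vector d = (5, 6, 0).
AP = (12, −10, 6), and AP × d = (−36, 30, 122).
|AP × d|² = 17080 and |d|² = 61, so the distance is √(17080/61) = √280 = 2√70.

2√70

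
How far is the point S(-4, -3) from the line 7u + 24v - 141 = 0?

241/25

The normal to the line is n = (7, 24) with |n| = 25.
|n·S − 141| = |-100 − 141| = 241, so the distance is 241/25.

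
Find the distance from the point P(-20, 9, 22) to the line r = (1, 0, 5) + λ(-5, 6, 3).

Direction vector d = (-5, 6, 3).
AP = (-21, 9, 17); AP·d = 210, |AP|² = 811, |d|² = 70.
distance² = |AP|² − (AP·d)²/|d|² = 811 − 44100/70 = 181, so the distance is √181.

√181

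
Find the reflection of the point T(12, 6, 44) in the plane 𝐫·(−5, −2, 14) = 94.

With n = (−5, −2, 14), the signed offset is (n·T − 94)/|n|² = 450/225 = 2.
T' = T − 2t·n = (12, 6, 44) − 4·(−5, −2, 14) = (32, 14, −12).

(32, 14, -12)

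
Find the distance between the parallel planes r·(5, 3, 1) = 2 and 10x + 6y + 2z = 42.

Divide the second equation by 2 to match normals: 5x + 3y + z = 21.
With common normal n = (5, 3, 1) (|n| = √35), the distance is |2 − 21|/|n| = 19/√35.

19/√35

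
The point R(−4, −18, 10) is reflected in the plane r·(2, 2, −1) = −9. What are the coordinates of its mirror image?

With n = (2, 2, −1), the signed offset is (n·R − (-9))/|n|² = -45/9 = -5.
R' = R − 2t·n = (−4, −18, 10) − (-10)·(2, 2, −1) = (16, 2, 0).

(16, 2, 0)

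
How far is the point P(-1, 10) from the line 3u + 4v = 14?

d = |3·(-1) + 4·10 − 14| / √(9 + 16) = |23|/5 = 23/5.

23/5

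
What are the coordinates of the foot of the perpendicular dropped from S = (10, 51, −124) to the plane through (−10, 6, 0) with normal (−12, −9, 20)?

The perpendicular from S has direction n = (−12, −9, 20): r = (10, 51, −124) + t(−12, −9, 20).
Substitute into the plane: n·(S + tn) = 66 gives -3059 + 625t = 66, so t = 5.
Foot = (10, 51, −124) + 5·(−12, −9, 20) = (−50, 6, −24).

(-50, 6, -24)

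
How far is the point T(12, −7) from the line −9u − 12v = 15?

The normal to the line is n = (−9, −12) with |n| = 15.
|n·T − 15| = |-24 − 15| = 39, so the distance is 39/15 = 13/5.

13/5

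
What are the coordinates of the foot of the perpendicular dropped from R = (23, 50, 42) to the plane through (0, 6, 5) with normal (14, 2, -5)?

The perpendicular from R has direction n = (14, 2, -5): r = (23, 50, 42) + μ(14, 2, -5).
Substitute into the plane: n·(R + μn) = -13 gives 212 + 225μ = -13, so μ = -1.
Foot = (23, 50, 42) + (-1)·(14, 2, -5) = (9, 48, 47).

(9, 48, 47)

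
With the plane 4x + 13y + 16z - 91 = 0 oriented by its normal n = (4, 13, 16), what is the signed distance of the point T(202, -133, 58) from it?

n·T − 91 = -84.
|n| = 21, so the signed distance is -84/21 = -4.

-4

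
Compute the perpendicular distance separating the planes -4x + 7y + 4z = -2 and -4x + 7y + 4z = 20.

22/9

With common normal n = (-4, 7, 4) (|n| = 9), the distance is |(-2) − 20|/|n| = 22/9.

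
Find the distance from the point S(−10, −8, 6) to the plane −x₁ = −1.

Normal vector n = (−1, 0, 0), and n·(−10, −8, 6) − (−1) = 11.
|n| = √(1 + 0 + 0) = 1, so the distance is |11|/1 = 11.

11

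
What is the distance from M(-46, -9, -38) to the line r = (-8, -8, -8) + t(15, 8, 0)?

Direction vector d = (15, 8, 0).
AP = (-38, -1, -30), and AP × d = (240, -450, -289).
|AP × d|² = 343621 and |d|² = 289, so the distance is √(343621/289) = √1189.

√1189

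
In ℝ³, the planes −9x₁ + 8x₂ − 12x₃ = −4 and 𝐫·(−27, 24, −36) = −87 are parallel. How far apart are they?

25/17

Divide the second equation by 3 to match normals: −9x₁ + 8x₂ − 12x₃ = -29.
Both planes have normal n = (−9, 8, −12), |n| = 17. Any point on the first plane is at distance |(-29) − (-4)|/|n| = 25/17 from the second.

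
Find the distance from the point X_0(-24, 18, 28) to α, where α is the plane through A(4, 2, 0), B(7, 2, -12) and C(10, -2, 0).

12/√53

AB = (3, 0, -12) and AC = (6, -4, 0), so a normal is n = AB × AC = (-48, -72, -12).
Then n·(-24, 18, 28) - (-336) = -144.
|n| = √(2304 + 5184 + 144) = 12√53, so the distance is |-144|/(12√53) = 12√53/53.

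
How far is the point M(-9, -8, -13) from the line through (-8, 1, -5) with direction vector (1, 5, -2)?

2√29

Direction vector d = (1, 5, -2).
AP = (-1, -9, -8); AP·d = -30, |AP|² = 146, |d|² = 30.
distance² = |AP|² − (AP·d)²/|d|² = 146 − 900/30 = 116, so the distance is 2√29.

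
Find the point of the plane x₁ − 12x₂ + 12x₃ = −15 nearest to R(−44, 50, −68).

(-39, -10, -8)

The perpendicular from R has direction n = (1, −12, 12): r = (−44, 50, −68) + t(1, −12, 12).
Substitute into the plane: n·(R + tn) = -15 gives -1460 + 289t = -15, so t = 5.
Foot = (−44, 50, −68) + 5·(1, −12, 12) = (−39, −10, −8).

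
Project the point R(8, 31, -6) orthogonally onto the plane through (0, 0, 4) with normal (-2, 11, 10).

The perpendicular from R has direction n = (-2, 11, 10): r = (8, 31, -6) + λ(-2, 11, 10).
Substitute into the plane: n·(R + λn) = 40 gives 265 + 225λ = 40, so λ = -1.
Foot = (8, 31, -6) + (-1)·(-2, 11, 10) = (10, 20, -16).

(10, 20, -16)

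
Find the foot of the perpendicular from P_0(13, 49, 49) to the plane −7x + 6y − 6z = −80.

n = (−7, 6, −6), |n|² = 121, and n·P_0 − (-80) = -11.
t = -11/121 = -1/11, so the foot is P_0 − t·n = (13, 49, 49) − (-1/11)·(−7, 6, −6) = (136/11, 545/11, 533/11).

(136/11, 545/11, 533/11)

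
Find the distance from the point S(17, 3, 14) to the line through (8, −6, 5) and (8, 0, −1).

9√3

A direction vector is d = (0, 6, −6).
AP = (9, 9, 9), and AP × d = (−108, 54, 54).
|AP × d|² = 17496 and |d|² = 72, so the distance is √(17496/72) = √243 = 9√3.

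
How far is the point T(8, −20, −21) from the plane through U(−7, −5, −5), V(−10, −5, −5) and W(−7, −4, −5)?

UV = (−3, 0, 0) and UW = (0, 1, 0), so a normal is n = UV × UW = (0, 0, −3).
n = (0, 0, −3); n·P − 15 = 48; |n| = 3; distance = 48/3 = 16.

16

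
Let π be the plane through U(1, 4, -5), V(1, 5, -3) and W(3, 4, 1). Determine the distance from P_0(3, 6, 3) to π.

UV = (0, 1, 2) and UW = (2, 0, 6), so a normal is n = UV × UW = (6, 4, -2).
Then n·(3, 6, 3) - 32 = 4.
|n| = √(36 + 16 + 4) = 2√14, so the distance is |4|/(2√14) = √14/7.

√14/7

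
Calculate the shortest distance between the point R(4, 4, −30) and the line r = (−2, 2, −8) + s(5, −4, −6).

6√6

Direction vector d = (5, −4, −6).
AP = (6, 2, −22), and AP × d = (−100, −74, −34).
|AP × d|² = 16632 and |d|² = 77, so the distance is √(16632/77) = √216 = 6√6.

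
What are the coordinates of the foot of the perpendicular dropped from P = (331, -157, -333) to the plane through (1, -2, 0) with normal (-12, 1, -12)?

(5543/17, -2662/17, -5745/17)

n = (-12, 1, -12), |n|² = 289, and n·P − (-14) = -119.
t = -119/289 = -7/17, so the foot is P − t·n = (331, -157, -333) − (-7/17)·(-12, 1, -12) = (5543/17, -2662/17, -5745/17).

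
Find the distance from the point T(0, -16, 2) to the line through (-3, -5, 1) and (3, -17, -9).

A direction vector is d = (6, -12, -10).
AP = (3, -11, 1), and AP × d = (122, 36, 30).
|AP × d|² = 17080 and |d|² = 280, so the distance is √(17080/280) = √61.

√61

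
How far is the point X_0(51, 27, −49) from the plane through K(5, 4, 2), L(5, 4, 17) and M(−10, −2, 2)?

KL = (0, 0, 15) and KM = (−15, −6, 0), so a normal is n = KL × KM = (90, −225, 0).
n = (90, −225, 0); n·P − (-450) = -1035; |n| = 45√29; distance = 1035/(45√29) = 23/√29.

23√29/29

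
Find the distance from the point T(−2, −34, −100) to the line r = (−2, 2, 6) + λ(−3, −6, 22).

Direction vector d = (−3, −6, 22).
AP = (0, −36, −106), and AP × d = (−1428, 318, −108).
|AP × d|² = 2151972 and |d|² = 529, so the distance is √(2151972/529) = √4068 = 6√113.

6√113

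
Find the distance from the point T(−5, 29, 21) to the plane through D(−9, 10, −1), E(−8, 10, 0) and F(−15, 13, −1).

DE = (1, 0, 1) and DF = (−6, 3, 0), so a normal is n = DE × DF = (−3, −6, 3).
d = |(-3)·(-5) + (-6)·29 + 3·21 − (-36)| / √(9 + 36 + 9) = |-60| / (3√6) = 10√6/3.

10√6/3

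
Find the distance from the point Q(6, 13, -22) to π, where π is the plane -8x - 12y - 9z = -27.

21/17

Normal vector n = (-8, -12, -9), and n·(6, 13, -22) - (-27) = 21.
|n| = √(64 + 144 + 81) = 17, so the distance is |21|/17 = 21/17.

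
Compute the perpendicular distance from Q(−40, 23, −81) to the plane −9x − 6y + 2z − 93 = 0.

d = |(-9)·(-40) + (-6)·23 + 2·(-81) − 93| / √(81 + 36 + 4) = |-33| / 11 = 3.

3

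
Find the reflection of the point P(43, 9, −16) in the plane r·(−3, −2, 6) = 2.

n = (−3, −2, 6), |n|² = 49, n·P − 2 = -245, so t = -245/49 = -5.
Foot F = P − (-5)·n = (28, −1, 14); the reflection is 2F − P = (13, −11, 44).

(13, -11, 44)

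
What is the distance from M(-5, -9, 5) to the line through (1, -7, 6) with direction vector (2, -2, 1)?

4√2

Direction vector d = (2, -2, 1).
AP = (-6, -2, -1), and AP × d = (-4, 4, 16).
|AP × d|² = 288 and |d|² = 9, so the distance is √(288/9) = √32 = 4√2.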